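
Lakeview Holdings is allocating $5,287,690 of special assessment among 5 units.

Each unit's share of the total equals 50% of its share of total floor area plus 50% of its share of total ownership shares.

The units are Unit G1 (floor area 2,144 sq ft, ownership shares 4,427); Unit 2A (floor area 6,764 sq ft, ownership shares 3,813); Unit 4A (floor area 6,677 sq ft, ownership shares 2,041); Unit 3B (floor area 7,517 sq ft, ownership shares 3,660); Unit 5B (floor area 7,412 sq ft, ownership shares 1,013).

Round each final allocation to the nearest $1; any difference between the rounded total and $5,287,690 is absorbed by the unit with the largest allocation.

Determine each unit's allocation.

Unit G1: $968,451; Unit 2A: $1,260,191; Unit 4A: $939,366; Unit 3B: $1,298,382; Unit 5B: $821,300

Totals — floor area 30,514, ownership shares 14,954.
Composite weights (50% floor area + 50% ownership shares): Unit G1 0.1832; Unit 2A 0.2383; Unit 4A 0.1777; Unit 3B 0.2455; Unit 5B 0.1553.
Pro-rata amounts: Unit G1 968,451.06; Unit 2A 1,260,190.54; Unit 4A 939,365.57; Unit 3B 1,298,383.05; Unit 5B 821,299.79.
After rounding ($1): Unit G1 $968,451; Unit 2A $1,260,191; Unit 4A $939,366; Unit 3B $1,298,383; Unit 5B $821,300. Sum = $5,287,691.
Difference $5,287,690 − $5,287,691 = −$1 applied to largest allocation (Unit 3B): Unit 3B becomes $1,298,382.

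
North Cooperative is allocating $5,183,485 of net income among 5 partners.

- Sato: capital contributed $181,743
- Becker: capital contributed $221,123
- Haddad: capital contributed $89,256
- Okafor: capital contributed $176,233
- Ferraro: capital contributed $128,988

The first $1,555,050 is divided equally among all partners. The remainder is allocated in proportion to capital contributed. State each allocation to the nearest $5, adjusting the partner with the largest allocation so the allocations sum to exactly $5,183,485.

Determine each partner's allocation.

Sato: $1,138,060; Becker: $1,317,265; Haddad: $717,185; Okafor: $1,112,985; Ferraro: $897,990

First tranche $1,555,050 split equally: $311,010 each.
Remainder $3,628,435 by capital contributed (total 797,343): Sato 827,050.17 → $827,050; Becker 1,006,255.07 → $1,006,255; Haddad 406,173.50 → $406,175; Okafor 801,976.04 → $801,975; Ferraro 586,980.23 → $586,980.
Totals: Sato $311,010 + $827,050 = $1,138,060; Becker $311,010 + $1,006,255 = $1,317,265; Haddad $311,010 + $406,175 = $717,185; Okafor $311,010 + $801,975 = $1,112,985; Ferraro $311,010 + $586,980 = $897,990.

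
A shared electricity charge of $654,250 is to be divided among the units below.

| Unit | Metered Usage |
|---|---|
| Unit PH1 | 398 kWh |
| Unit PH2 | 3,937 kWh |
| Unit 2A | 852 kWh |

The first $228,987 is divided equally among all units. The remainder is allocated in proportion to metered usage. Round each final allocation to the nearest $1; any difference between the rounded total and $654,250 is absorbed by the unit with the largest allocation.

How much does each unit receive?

$228,987 shared equally gives $76,329 per unit.
Remainder $425,263 by metered usage (total 5,187): Unit PH1 32,630.55 → $32,631; Unit PH2 322,780.11 → $322,780; Unit 2A 69,852.34 → $69,852.
Totals: Unit PH1 $76,329 + $32,631 = $108,960; Unit PH2 $76,329 + $322,780 = $399,109; Unit 2A $76,329 + $69,852 = $146,181.

Unit PH1: $108,960 · Unit PH2: $399,109 · Unit 2A: $146,181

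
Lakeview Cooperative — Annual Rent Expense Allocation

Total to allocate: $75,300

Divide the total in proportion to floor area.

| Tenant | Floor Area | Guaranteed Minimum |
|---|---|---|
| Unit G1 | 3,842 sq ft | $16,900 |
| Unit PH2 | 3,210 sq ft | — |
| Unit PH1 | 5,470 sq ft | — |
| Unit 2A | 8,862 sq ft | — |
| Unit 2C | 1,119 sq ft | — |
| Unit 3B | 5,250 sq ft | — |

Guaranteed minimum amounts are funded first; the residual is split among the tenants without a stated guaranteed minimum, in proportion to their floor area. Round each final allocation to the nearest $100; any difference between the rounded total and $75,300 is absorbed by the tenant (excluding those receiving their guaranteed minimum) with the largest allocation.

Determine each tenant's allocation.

Unit G1: $16,900 · Unit PH2: $7,800 · Unit PH1: $13,400 · Unit 2A: $21,700 · Unit 2C: $2,700 · Unit 3B: $12,800

Fund the minimums — Unit G1 $16,900. Remaining pool $58,400.
Remaining pool split over remaining floor area 23,911: Unit PH2 7,840.07 → $7,800; Unit PH1 13,359.88 → $13,400; Unit 2A 21,644.46 → $21,600; Unit 2C 2,733.04 → $2,700; Unit 3B 12,822.55 → $12,800.
Rounding difference +$100 applied to Unit 2A → $21,700.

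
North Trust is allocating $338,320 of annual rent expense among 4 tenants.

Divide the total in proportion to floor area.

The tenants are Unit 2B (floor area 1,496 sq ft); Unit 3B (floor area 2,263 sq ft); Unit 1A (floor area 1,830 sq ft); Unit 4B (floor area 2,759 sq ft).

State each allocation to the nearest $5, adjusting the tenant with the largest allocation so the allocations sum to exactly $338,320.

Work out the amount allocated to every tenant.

Floor area total: 8,348.
Proportional shares: Unit 2B 1,496/8,348 × $338,320 = 60,628.50; Unit 3B 2,263/8,348 × $338,320 = 91,712.76; Unit 1A 1,830/8,348 × $338,320 = 74,164.54; Unit 4B 2,759/8,348 × $338,320 = 111,814.19.
After rounding ($5): Unit 2B $60,630; Unit 3B $91,715; Unit 1A $74,165; Unit 4B $111,815. Sum = $338,325.
Difference $338,320 − $338,325 = −$5 applied to largest allocation (Unit 4B): Unit 4B becomes $111,810.

Unit 2B: $60,630 | Unit 3B: $91,715 | Unit 1A: $74,165 | Unit 4B: $111,810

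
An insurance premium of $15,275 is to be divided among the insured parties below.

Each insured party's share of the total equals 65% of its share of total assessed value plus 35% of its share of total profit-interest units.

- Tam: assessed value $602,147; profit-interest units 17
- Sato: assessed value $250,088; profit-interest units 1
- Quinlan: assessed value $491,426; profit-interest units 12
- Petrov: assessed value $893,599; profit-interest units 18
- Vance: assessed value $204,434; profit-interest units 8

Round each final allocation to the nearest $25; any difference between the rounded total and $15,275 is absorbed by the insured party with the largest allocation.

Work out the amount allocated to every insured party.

Totals — assessed value 2,441,694, profit-interest units 56.
Composite weights (65% assessed value + 35% profit-interest units): Tam 0.2665; Sato 0.0728; Quinlan 0.2058; Petrov 0.3504; Vance 0.1044.
Proportional shares: Tam 4,071.50; Sato 1,112.41; Quinlan 3,143.93; Petrov 5,352.11; Vance 1,595.05.
At nearest $25: Tam $4,075; Sato $1,100; Quinlan $3,150; Petrov $5,350; Vance $1,600. Sum = $15,275.
Sum already equals the total — no adjustment.

Tam: $4,075 · Sato: $1,100 · Quinlan: $3,150 · Petrov: $5,350 · Vance: $1,600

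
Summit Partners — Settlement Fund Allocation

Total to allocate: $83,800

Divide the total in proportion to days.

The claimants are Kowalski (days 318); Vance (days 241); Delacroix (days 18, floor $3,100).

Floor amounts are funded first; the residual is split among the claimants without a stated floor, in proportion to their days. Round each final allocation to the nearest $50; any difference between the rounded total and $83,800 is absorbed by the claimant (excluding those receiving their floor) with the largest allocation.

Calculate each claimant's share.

Kowalski: $45,900 · Vance: $34,800 · Delacroix: $3,100

Minimums first: Delacroix $3,100. Remaining pool $80,700.
Remaining pool split over remaining days 559: Kowalski 45,908.05 → $45,900; Vance 34,791.95 → $34,800.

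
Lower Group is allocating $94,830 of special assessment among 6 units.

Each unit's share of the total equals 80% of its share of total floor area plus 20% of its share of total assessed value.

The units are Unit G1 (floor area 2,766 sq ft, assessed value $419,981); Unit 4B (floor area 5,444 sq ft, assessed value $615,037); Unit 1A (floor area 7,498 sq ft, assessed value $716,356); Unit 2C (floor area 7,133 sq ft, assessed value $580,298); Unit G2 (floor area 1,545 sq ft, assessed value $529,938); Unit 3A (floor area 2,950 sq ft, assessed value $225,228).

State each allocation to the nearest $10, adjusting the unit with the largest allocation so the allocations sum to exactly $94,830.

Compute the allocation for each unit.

Totals — floor area 27,336, assessed value 3,086,838.
Blended shares (80% floor area + 20% assessed value): Unit G1 0.1082; Unit 4B 0.1992; Unit 1A 0.2658; Unit 2C 0.2463; Unit G2 0.0796; Unit 3A 0.1009.
Proportional shares: Unit G1 10,256.74; Unit 4B 18,887.29; Unit 1A 25,210.16; Unit 2C 23,361.24; Unit G2 7,543.77; Unit 3A 9,570.80.
Rounded to nearest $10: Unit G1 $10,260; Unit 4B $18,890; Unit 1A $25,210; Unit 2C $23,360; Unit G2 $7,540; Unit 3A $9,570. Sum = $94,830.
Sum already equals the total — no adjustment.

Unit G1: $10,260; Unit 4B: $18,890; Unit 1A: $25,210; Unit 2C: $23,360; Unit G2: $7,540; Unit 3A: $9,570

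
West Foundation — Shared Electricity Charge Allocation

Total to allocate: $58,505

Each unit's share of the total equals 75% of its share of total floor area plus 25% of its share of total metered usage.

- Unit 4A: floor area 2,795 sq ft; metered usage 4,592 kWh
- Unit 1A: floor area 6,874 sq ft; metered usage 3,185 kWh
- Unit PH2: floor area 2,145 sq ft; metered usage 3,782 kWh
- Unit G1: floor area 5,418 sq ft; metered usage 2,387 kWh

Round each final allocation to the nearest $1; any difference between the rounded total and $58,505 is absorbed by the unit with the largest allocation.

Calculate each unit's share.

Unit 4A: $11,933 | Unit 1A: $20,844 | Unit PH2: $9,428 | Unit G1: $16,300

Totals — floor area 17,232, metered usage 13,946.
Blended shares (75% floor area + 25% metered usage): Unit 4A 0.2040; Unit 1A 0.3563; Unit PH2 0.1612; Unit G1 0.2786.
Raw shares: Unit 4A 11,933.04; Unit 1A 20,843.98; Unit PH2 9,428.40; Unit G1 16,299.57.
Rounded to nearest $1: Unit 4A $11,933; Unit 1A $20,844; Unit PH2 $9,428; Unit G1 $16,300. Sum = $58,505.
Sum already equals the total — no adjustment.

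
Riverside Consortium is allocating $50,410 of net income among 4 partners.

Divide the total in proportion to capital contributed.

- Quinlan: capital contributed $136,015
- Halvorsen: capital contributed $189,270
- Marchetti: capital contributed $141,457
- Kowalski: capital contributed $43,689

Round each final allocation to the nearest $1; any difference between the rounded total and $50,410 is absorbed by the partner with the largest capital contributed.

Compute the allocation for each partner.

Total capital contributed = 136,015 + 189,270 + 141,457 + 43,689 = 510,431.
Unrounded shares: Quinlan 13,432.80; Halvorsen 18,692.24; Marchetti 13,970.25; Kowalski 4,314.71.
Rounded to nearest $1: Quinlan $13,433; Halvorsen $18,692; Marchetti $13,970; Kowalski $4,315. Sum = $50,410.
Sum already equals the total — no adjustment.

Quinlan: $13,433 · Halvorsen: $18,692 · Marchetti: $13,970 · Kowalski: $4,315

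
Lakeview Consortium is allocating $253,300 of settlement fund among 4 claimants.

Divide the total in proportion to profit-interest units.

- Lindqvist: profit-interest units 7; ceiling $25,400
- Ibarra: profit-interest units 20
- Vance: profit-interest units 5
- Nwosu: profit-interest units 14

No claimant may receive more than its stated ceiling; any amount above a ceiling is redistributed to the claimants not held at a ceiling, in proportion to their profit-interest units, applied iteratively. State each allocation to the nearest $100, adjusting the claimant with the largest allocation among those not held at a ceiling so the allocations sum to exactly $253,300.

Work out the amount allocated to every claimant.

Lindqvist: $25,400 · Ibarra: $116,900 · Vance: $29,200 · Nwosu: $81,800

Total profit-interest units = 46.
Pro-rata shares before constraints: Lindqvist 38,545.65; Ibarra 110,130.43; Vance 27,532.61; Nwosu 77,091.30.
Cap binds for Lindqvist ($25,400); remaining pool $227,900 reallocated over remaining profit-interest units 39.
Remaining shares: Ibarra 116,871.79 → $116,900; Vance 29,217.95 → $29,200; Nwosu 81,810.26 → $81,800.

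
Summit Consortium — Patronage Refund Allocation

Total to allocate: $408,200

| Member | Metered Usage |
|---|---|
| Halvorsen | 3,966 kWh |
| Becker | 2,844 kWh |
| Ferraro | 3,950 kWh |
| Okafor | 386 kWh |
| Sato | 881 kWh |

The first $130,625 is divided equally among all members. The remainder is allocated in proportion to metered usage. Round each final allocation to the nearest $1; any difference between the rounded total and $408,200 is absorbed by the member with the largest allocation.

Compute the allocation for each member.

$130,625 shared equally gives $26,125 per member.
Remainder $277,575 by metered usage (total 12,027): Halvorsen 91,532.59 → $91,533; Becker 65,637.59 → $65,638; Ferraro 91,163.32 → $91,163; Okafor 8,908.62 → $8,909; Sato 20,332.88 → $20,333.
Rounding difference −$1 on remainder applied to Halvorsen.
Totals: Halvorsen $26,125 + $91,532 = $117,657; Becker $26,125 + $65,638 = $91,763; Ferraro $26,125 + $91,163 = $117,288; Okafor $26,125 + $8,909 = $35,034; Sato $26,125 + $20,333 = $46,458.

Halvorsen: $117,657 | Becker: $91,763 | Ferraro: $117,288 | Okafor: $35,034 | Sato: $46,458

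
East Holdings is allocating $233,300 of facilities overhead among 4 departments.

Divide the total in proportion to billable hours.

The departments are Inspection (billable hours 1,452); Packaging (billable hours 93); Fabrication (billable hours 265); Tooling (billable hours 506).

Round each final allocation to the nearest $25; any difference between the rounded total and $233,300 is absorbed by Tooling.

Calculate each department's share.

Inspection: $146,275; Packaging: $9,375; Fabrication: $26,700; Tooling: $50,950

Billable hours total: 2,316.
Proportional shares: Inspection 1,452/2,316 × $233,300 = 146,265.80; Packaging 93/2,316 × $233,300 = 9,368.26; Fabrication 265/2,316 × $233,300 = 26,694.52; Tooling 506/2,316 × $233,300 = 50,971.42.
After rounding ($25): Inspection $146,275; Packaging $9,375; Fabrication $26,700; Tooling $50,975. Sum = $233,325.
Difference $233,300 − $233,325 = −$25 applied to Tooling: Tooling becomes $50,950.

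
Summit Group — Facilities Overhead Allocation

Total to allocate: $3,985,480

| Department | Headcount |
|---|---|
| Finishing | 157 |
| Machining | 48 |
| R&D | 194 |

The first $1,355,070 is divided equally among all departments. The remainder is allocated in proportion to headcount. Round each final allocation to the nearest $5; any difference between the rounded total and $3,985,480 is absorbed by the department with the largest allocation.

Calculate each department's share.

Finishing: $1,486,715 · Machining: $768,130 · R&D: $1,730,635

Equal tier: $1,355,070 ÷ 3 = $451,690 apiece.
Remainder $2,630,410 by headcount (total 399): Finishing 1,035,023.48 → $1,035,025; Machining 316,440.30 → $316,440; R&D 1,278,946.22 → $1,278,945.
Totals: Finishing $451,690 + $1,035,025 = $1,486,715; Machining $451,690 + $316,440 = $768,130; R&D $451,690 + $1,278,945 = $1,730,635.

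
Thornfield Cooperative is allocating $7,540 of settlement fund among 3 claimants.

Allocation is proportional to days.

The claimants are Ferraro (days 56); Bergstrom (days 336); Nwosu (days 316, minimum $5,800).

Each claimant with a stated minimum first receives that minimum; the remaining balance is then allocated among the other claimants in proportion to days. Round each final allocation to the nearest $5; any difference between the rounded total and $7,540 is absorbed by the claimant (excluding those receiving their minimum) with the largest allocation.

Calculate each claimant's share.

Fund the minimums — Nwosu $5,800. Balance $1,740.
Balance split over remaining days 392: Ferraro 248.57 → $250; Bergstrom 1,491.43 → $1,490.

Ferraro: $250; Bergstrom: $1,490; Nwosu: $5,800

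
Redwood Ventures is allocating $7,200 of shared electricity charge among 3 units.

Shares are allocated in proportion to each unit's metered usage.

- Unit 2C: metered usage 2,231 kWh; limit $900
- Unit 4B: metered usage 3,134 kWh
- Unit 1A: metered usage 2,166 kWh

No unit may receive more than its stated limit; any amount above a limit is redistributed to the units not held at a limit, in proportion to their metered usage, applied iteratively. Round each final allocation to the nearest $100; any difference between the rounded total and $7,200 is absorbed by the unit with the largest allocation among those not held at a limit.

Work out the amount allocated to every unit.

Combined metered usage = 7,531.
Unconstrained shares: Unit 2C 2,132.94; Unit 4B 2,996.26; Unit 1A 2,070.80.
Cap binds for Unit 2C ($900); remaining pool $6,300 reallocated over remaining metered usage 5,300.
Remaining shares: Unit 4B 3,725.32 → $3,700; Unit 1A 2,574.68 → $2,600.

Unit 2C: $900 | Unit 4B: $3,700 | Unit 1A: $2,600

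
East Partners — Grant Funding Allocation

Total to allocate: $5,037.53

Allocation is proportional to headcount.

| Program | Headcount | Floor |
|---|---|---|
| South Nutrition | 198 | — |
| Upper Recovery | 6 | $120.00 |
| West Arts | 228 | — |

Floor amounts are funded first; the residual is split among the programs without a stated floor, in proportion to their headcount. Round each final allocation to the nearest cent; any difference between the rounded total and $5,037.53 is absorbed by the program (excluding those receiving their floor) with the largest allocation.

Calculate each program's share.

Guaranteed amounts: Upper Recovery $120.00. Remaining pool $4,917.53.
Remaining pool split over remaining headcount 426: South Nutrition 2,285.6125 → $2,285.61; West Arts 2,631.9175 → $2,631.92.

South Nutrition: $2,285.61; Upper Recovery: $120.00; West Arts: $2,631.92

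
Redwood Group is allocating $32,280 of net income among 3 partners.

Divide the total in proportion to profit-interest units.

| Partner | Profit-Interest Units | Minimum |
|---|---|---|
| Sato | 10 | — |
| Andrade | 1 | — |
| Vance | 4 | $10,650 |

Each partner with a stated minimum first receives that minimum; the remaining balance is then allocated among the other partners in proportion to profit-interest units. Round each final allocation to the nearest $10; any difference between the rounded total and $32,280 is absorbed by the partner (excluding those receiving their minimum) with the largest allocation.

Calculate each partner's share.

Minimums first: Vance $10,650. Residual $21,630.
Residual split over remaining profit-interest units 11: Sato 19,663.64 → $19,660; Andrade 1,966.36 → $1,970.

Sato: $19,660; Andrade: $1,970; Vance: $10,650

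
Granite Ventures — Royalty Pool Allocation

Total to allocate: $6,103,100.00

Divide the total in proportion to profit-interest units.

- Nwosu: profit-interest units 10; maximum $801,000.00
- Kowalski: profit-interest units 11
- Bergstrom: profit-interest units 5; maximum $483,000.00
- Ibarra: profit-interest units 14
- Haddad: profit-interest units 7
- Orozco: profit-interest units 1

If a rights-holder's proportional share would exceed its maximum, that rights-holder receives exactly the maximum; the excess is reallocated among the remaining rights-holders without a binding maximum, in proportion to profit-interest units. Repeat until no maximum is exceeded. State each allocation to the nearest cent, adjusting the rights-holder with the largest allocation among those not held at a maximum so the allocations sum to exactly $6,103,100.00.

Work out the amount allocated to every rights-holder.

Nwosu: $801,000.00; Kowalski: $1,606,366.67; Bergstrom: $483,000.00; Ibarra: $2,044,466.67; Haddad: $1,022,233.33; Orozco: $146,033.33

Combined profit-interest units = 48.
Proportional shares (ignoring caps): Nwosu 1,271,479.1667; Kowalski 1,398,627.0833; Bergstrom 635,739.5833; Ibarra 1,780,070.8333; Haddad 890,035.4167; Orozco 127,147.9167.
Held at cap: Nwosu ($801,000.00), Bergstrom ($483,000.00); remaining pool $4,819,100.00 reallocated over remaining profit-interest units 33.
Redistributed shares: Kowalski 1,606,366.6667 → $1,606,366.67; Ibarra 2,044,466.6667 → $2,044,466.67; Haddad 1,022,233.3333 → $1,022,233.33; Orozco 146,033.3333 → $146,033.33.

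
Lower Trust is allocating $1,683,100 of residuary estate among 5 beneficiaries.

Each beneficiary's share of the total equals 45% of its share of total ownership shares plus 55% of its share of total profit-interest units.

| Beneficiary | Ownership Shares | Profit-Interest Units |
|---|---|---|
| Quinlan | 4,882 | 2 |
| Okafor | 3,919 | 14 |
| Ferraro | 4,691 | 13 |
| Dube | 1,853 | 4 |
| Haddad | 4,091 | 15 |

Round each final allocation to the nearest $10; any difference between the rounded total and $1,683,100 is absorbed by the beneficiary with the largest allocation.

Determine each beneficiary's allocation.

Ownership shares total 19,436; profit-interest units total 48.
Blended shares (45% ownership shares + 55% profit-interest units): Quinlan 0.1359; Okafor 0.2512; Ferraro 0.2576; Dube 0.0887; Haddad 0.2666.
Proportional shares: Quinlan 228,816.07; Okafor 422,715.50; Ferraro 433,513.78; Dube 149,351.02; Haddad 448,703.63.
After rounding ($10): Quinlan $228,820; Okafor $422,720; Ferraro $433,510; Dube $149,350; Haddad $448,700. Sum = $1,683,100.
Sum already equals the total — no adjustment.

Quinlan: $228,820 · Okafor: $422,720 · Ferraro: $433,510 · Dube: $149,350 · Haddad: $448,700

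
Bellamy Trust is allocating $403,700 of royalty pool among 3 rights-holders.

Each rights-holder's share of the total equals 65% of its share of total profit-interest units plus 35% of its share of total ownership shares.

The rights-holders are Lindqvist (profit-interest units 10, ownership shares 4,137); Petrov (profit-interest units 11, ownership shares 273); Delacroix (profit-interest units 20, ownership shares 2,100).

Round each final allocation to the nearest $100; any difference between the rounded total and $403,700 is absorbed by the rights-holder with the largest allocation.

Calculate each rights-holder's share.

Totals — profit-interest units 41, ownership shares 6,510.
Blended shares (65% profit-interest units + 35% ownership shares): Lindqvist 0.3810; Petrov 0.1891; Delacroix 0.4300.
Unrounded shares: Lindqvist 153,791.91; Petrov 76,326.62; Delacroix 173,581.47.
After rounding ($100): Lindqvist $153,800; Petrov $76,300; Delacroix $173,600. Sum = $403,700.
Sum already equals the total — no adjustment.

Lindqvist: $153,800; Petrov: $76,300; Delacroix: $173,600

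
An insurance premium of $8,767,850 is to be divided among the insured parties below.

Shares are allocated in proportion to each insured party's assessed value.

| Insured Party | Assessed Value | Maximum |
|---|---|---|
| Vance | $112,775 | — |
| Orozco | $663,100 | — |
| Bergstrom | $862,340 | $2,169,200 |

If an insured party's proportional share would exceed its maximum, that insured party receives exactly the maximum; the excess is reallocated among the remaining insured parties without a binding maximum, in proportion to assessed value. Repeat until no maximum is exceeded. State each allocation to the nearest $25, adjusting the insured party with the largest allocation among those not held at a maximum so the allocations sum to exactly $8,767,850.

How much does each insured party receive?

Vance: $959,125; Orozco: $5,639,525; Bergstrom: $2,169,200

Combined assessed value = 1,638,215.
Proportional shares (ignoring caps): Vance 603,580.29; Orozco 3,548,961.12; Bergstrom 4,615,308.59.
Cap binds for Bergstrom ($2,169,200); remaining pool $6,598,650 reallocated over remaining assessed value 775,875.
Remaining shares: Vance 959,127.12 → $959,125; Orozco 5,639,522.88 → $5,639,525.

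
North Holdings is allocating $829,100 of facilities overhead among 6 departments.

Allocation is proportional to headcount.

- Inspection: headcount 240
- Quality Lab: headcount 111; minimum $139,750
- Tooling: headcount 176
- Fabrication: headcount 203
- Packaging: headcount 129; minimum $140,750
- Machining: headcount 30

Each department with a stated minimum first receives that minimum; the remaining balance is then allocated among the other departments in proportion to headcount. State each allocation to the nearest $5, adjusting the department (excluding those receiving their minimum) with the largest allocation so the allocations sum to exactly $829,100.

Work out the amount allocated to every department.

Inspection: $202,870; Quality Lab: $139,750; Tooling: $148,775; Fabrication: $171,595; Packaging: $140,750; Machining: $25,360

Minimums first: Quality Lab $139,750; Packaging $140,750. Residual $548,600.
Residual split over remaining headcount 649: Inspection 202,872.11 → $202,870; Tooling 148,772.88 → $148,775; Fabrication 171,595.99 → $171,595; Machining 25,359.01 → $25,360.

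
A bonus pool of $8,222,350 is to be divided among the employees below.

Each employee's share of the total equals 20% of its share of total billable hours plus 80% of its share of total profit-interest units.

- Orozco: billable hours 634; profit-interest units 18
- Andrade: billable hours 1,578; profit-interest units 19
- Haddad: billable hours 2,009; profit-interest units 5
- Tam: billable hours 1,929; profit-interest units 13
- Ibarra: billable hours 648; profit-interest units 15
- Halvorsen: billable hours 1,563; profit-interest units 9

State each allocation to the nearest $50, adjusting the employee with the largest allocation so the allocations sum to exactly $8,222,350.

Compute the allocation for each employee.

Totals — billable hours 8,361, profit-interest units 79.
Blended shares (20% billable hours + 80% profit-interest units): Orozco 0.1974; Andrade 0.2302; Haddad 0.0987; Tam 0.1778; Ibarra 0.1674; Halvorsen 0.1285.
Unrounded shares: Orozco 1,623,454.75; Andrade 1,892,388.19; Haddad 811,458.49; Tam 1,461,838.25; Ibarra 1,376,415.41; Halvorsen 1,056,794.91.
After rounding ($50): Orozco $1,623,450; Andrade $1,892,400; Haddad $811,450; Tam $1,461,850; Ibarra $1,376,400; Halvorsen $1,056,800. Sum = $8,222,350.
Rounded total matches; no reconciliation needed.

Orozco: $1,623,450; Andrade: $1,892,400; Haddad: $811,450; Tam: $1,461,850; Ibarra: $1,376,400; Halvorsen: $1,056,800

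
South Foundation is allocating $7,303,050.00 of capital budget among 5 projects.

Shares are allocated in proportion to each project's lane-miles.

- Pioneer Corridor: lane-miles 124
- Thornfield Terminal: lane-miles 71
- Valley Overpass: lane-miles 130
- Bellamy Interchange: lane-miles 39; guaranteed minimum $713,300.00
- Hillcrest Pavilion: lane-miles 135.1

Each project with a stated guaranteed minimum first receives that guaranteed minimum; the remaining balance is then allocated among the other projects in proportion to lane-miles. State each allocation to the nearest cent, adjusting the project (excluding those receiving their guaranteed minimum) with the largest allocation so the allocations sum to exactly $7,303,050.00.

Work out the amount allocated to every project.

Guaranteed amounts: Bellamy Interchange $713,300.00. Remaining pool $6,589,750.00.
Remaining pool split over remaining lane-miles 460.1: Pioneer Corridor 1,775,981.3084 → $1,775,981.31; Thornfield Terminal 1,016,892.5234 → $1,016,892.52; Valley Overpass 1,861,915.8879 → $1,861,915.89; Hillcrest Pavilion 1,934,960.2804 → $1,934,960.28.

Pioneer Corridor: $1,775,981.31; Thornfield Terminal: $1,016,892.52; Valley Overpass: $1,861,915.89; Bellamy Interchange: $713,300.00; Hillcrest Pavilion: $1,934,960.28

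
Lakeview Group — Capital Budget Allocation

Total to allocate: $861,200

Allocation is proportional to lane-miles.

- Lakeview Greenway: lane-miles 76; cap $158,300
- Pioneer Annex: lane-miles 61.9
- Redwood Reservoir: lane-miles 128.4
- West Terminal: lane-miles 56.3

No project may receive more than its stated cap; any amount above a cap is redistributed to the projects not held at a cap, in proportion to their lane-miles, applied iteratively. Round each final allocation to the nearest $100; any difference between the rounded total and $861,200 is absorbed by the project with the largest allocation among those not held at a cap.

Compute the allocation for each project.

Total lane-miles = 322.6.
Proportional shares (ignoring caps): Lakeview Greenway 202,886.55; Pioneer Annex 165,245.75; Redwood Reservoir 342,771.48; West Terminal 150,296.22.
Held at cap: Lakeview Greenway ($158,300); residual $702,900 reallocated over remaining lane-miles 246.6.
Redistributed shares: Pioneer Annex 176,437.59 → $176,400; Redwood Reservoir 365,986.86 → $366,000; West Terminal 160,475.55 → $160,500.

Lakeview Greenway: $158,300 · Pioneer Annex: $176,400 · Redwood Reservoir: $366,000 · West Terminal: $160,500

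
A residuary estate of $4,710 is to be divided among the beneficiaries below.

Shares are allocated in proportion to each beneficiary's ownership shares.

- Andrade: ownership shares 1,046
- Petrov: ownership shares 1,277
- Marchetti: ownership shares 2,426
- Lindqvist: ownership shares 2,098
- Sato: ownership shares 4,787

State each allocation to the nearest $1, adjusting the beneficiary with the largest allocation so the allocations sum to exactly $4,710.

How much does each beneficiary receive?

Sum of ownership shares: 11,634.
Unrounded shares: Andrade 1,046/11,634 × $4,710 = 423.47; Petrov 1,277/11,634 × $4,710 = 516.99; Marchetti 2,426/11,634 × $4,710 = 982.16; Lindqvist 2,098/11,634 × $4,710 = 849.37; Sato 4,787/11,634 × $4,710 = 1,938.01.
After rounding ($1): Andrade $423; Petrov $517; Marchetti $982; Lindqvist $849; Sato $1,938. Sum = $4,709.
Difference $4,710 − $4,709 = +$1 applied to largest allocation (Sato): Sato becomes $1,939.

Andrade: $423; Petrov: $517; Marchetti: $982; Lindqvist: $849; Sato: $1,939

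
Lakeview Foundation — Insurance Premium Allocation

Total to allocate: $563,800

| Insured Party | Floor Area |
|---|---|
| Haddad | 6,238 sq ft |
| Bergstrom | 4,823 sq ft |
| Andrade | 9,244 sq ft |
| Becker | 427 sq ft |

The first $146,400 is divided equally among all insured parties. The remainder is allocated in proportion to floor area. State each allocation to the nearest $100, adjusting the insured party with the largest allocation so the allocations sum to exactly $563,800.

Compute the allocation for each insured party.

$146,400 shared equally gives $36,600 per insured party.
Remainder $417,400 by floor area (total 20,732): Haddad 125,590.45 → $125,600; Bergstrom 97,102.07 → $97,100; Andrade 186,110.63 → $186,100; Becker 8,596.85 → $8,600.
Totals: Haddad $36,600 + $125,600 = $162,200; Bergstrom $36,600 + $97,100 = $133,700; Andrade $36,600 + $186,100 = $222,700; Becker $36,600 + $8,600 = $45,200.

Haddad: $162,200; Bergstrom: $133,700; Andrade: $222,700; Becker: $45,200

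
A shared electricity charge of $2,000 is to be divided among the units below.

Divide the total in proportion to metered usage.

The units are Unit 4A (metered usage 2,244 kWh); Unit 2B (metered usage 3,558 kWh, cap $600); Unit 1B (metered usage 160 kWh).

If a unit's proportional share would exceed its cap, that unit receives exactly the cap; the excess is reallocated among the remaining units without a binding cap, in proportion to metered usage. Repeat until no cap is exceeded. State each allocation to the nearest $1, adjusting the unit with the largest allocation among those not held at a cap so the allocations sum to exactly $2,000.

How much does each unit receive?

Unit 4A: $1,307 · Unit 2B: $600 · Unit 1B: $93

Combined metered usage = 5,962.
Unconstrained shares: Unit 4A 752.77; Unit 2B 1,193.56; Unit 1B 53.67.
Capped: Unit 2B ($600); remaining pool $1,400 reallocated over remaining metered usage 2,404.
Remaining shares: Unit 4A 1,306.82 → $1,307; Unit 1B 93.18 → $93.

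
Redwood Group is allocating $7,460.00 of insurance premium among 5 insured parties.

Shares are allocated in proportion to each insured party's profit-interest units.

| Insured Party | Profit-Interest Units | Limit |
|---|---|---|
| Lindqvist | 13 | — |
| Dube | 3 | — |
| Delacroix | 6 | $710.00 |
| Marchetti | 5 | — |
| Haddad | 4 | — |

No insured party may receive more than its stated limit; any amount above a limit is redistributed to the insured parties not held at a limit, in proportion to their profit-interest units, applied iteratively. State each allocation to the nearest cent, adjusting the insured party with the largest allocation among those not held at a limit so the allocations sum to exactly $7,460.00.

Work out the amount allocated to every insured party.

Lindqvist: $3,510.00 · Dube: $810.00 · Delacroix: $710.00 · Marchetti: $1,350.00 · Haddad: $1,080.00

Sum of profit-interest units: 31.
Unconstrained shares: Lindqvist 3,128.3871; Dube 721.9355; Delacroix 1,443.8710; Marchetti 1,203.2258; Haddad 962.5806.
Capped: Delacroix ($710.00); balance $6,750.00 reallocated over remaining profit-interest units 25.
Shares after redistribution: Lindqvist 3,510.0000 → $3,510.00; Dube 810.0000 → $810.00; Marchetti 1,350.0000 → $1,350.00; Haddad 1,080.0000 → $1,080.00.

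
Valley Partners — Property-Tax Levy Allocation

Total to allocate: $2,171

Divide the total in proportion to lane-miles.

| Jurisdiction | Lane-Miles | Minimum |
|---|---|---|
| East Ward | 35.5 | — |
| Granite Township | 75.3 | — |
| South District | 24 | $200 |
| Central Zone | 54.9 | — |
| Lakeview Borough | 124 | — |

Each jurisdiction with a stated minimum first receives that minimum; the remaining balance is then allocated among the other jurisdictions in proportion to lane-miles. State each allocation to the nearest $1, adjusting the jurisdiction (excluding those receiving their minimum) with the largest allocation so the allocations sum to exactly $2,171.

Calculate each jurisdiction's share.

East Ward: $242; Granite Township: $512; South District: $200; Central Zone: $374; Lakeview Borough: $843

Minimums first: South District $200. Balance $1,971.
Balance split over remaining lane-miles 289.7: East Ward 241.53 → $242; Granite Township 512.31 → $512; Central Zone 373.52 → $374; Lakeview Borough 843.65 → $844.
Rounding difference −$1 applied to Lakeview Borough → $843.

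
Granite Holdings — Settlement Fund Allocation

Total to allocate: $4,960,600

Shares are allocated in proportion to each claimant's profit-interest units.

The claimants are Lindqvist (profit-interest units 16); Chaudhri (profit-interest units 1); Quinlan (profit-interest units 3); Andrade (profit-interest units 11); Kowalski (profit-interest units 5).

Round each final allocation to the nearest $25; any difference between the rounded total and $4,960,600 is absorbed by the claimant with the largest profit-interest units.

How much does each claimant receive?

Combined profit-interest units = 16 + 1 + 3 + 11 + 5 = 36.
Unrounded shares: Lindqvist 2,204,711.11; Chaudhri 137,794.44; Quinlan 413,383.33; Andrade 1,515,738.89; Kowalski 688,972.22.
At nearest $25: Lindqvist $2,204,700; Chaudhri $137,800; Quinlan $413,375; Andrade $1,515,750; Kowalski $688,975. Sum = $4,960,600.
Sum already equals the total — no adjustment.

Lindqvist: $2,204,700 · Chaudhri: $137,800 · Quinlan: $413,375 · Andrade: $1,515,750 · Kowalski: $688,975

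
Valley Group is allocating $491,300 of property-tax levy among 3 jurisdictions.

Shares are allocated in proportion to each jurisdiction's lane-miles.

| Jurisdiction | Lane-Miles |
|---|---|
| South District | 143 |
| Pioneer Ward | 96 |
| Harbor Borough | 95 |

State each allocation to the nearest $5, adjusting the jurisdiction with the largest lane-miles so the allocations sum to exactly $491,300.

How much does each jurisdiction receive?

Total lane-miles = 334.
Pro-rata amounts: South District 143/334 × $491,300 = 210,347.01; Pioneer Ward 96/334 × $491,300 = 141,211.98; Harbor Borough 95/334 × $491,300 = 139,741.02.
At nearest $5: South District $210,345; Pioneer Ward $141,210; Harbor Borough $139,740. Sum = $491,295.
Difference $491,300 − $491,295 = +$5 applied to largest lane-miles (South District): South District becomes $210,350.

South District: $210,350; Pioneer Ward: $141,210; Harbor Borough: $139,740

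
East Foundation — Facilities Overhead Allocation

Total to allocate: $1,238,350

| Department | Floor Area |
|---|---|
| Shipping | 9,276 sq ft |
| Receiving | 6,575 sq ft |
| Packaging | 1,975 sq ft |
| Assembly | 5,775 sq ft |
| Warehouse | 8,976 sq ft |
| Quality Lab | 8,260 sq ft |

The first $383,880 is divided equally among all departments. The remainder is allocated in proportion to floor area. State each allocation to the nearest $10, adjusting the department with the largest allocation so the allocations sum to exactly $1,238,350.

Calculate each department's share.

Shipping: $258,080; Receiving: $201,550; Packaging: $105,300; Assembly: $184,820; Warehouse: $251,790; Quality Lab: $236,810

First tranche $383,880 split equally: $63,980 each.
Remainder $854,470 by floor area (total 40,837): Shipping 194,090.25 → $194,090; Receiving 137,574.75 → $137,570; Packaging 41,324.74 → $41,320; Assembly 120,835.62 → $120,840; Warehouse 187,813.08 → $187,810; Quality Lab 172,831.55 → $172,830.
Rounding difference +$10 on remainder applied to Shipping.
Totals: Shipping $63,980 + $194,100 = $258,080; Receiving $63,980 + $137,570 = $201,550; Packaging $63,980 + $41,320 = $105,300; Assembly $63,980 + $120,840 = $184,820; Warehouse $63,980 + $187,810 = $251,790; Quality Lab $63,980 + $172,830 = $236,810.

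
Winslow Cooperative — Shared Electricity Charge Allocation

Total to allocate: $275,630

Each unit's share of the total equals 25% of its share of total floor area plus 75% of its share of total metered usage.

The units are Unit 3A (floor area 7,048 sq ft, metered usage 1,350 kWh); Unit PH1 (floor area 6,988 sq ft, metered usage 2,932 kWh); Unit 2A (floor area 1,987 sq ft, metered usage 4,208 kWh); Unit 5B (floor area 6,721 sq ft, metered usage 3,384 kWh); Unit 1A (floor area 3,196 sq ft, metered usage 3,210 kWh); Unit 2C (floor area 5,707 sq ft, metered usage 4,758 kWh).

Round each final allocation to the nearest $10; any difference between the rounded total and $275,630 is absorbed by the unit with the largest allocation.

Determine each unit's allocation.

Floor area total 31,647; metered usage total 19,842.
Combined weights (25% floor area + 75% metered usage): Unit 3A 0.1067; Unit PH1 0.1660; Unit 2A 0.1748; Unit 5B 0.1810; Unit 1A 0.1466; Unit 2C 0.2249.
Unrounded shares: Unit 3A 29,411.05; Unit PH1 45,762.36; Unit 2A 48,167.21; Unit 5B 49,890.13; Unit 1A 40,402.06; Unit 2C 61,997.19.
At nearest $10: Unit 3A $29,410; Unit PH1 $45,760; Unit 2A $48,170; Unit 5B $49,890; Unit 1A $40,400; Unit 2C $62,000. Sum = $275,630.
Sum already equals the total — no adjustment.

Unit 3A: $29,410; Unit PH1: $45,760; Unit 2A: $48,170; Unit 5B: $49,890; Unit 1A: $40,400; Unit 2C: $62,000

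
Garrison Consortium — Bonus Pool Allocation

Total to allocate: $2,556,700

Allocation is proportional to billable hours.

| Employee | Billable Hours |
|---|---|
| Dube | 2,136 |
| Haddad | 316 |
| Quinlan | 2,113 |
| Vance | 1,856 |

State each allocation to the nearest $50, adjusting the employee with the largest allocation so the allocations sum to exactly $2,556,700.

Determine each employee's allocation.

Dube: $850,550 | Haddad: $125,800 | Quinlan: $841,350 | Vance: $739,000

Billable hours total: 6,421.
Unrounded shares: Dube 2,136/6,421 × $2,556,700 = 850,507.90; Haddad 316/6,421 × $2,556,700 = 125,824.20; Quinlan 2,113/6,421 × $2,556,700 = 841,349.81; Vance 1,856/6,421 × $2,556,700 = 739,018.10.
After rounding ($50): Dube $850,500; Haddad $125,800; Quinlan $841,350; Vance $739,000. Sum = $2,556,650.
Difference $2,556,700 − $2,556,650 = +$50 applied to largest allocation (Dube): Dube becomes $850,550.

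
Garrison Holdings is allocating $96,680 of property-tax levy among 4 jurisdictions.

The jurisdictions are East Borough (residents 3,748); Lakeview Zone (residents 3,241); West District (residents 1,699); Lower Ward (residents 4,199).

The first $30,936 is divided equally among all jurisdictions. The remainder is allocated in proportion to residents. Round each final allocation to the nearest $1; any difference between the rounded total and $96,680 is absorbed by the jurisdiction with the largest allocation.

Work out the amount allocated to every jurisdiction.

East Borough: $26,855 | Lakeview Zone: $24,268 | West District: $16,402 | Lower Ward: $29,155

$30,936 shared equally gives $7,734 per jurisdiction.
Remainder $65,744 by residents (total 12,887): East Borough 19,120.70 → $19,121; Lakeview Zone 16,534.21 → $16,534; West District 8,667.58 → $8,668; Lower Ward 21,421.51 → $21,422.
Rounding difference −$1 on remainder applied to Lower Ward.
Totals: East Borough $7,734 + $19,121 = $26,855; Lakeview Zone $7,734 + $16,534 = $24,268; West District $7,734 + $8,668 = $16,402; Lower Ward $7,734 + $21,421 = $29,155.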